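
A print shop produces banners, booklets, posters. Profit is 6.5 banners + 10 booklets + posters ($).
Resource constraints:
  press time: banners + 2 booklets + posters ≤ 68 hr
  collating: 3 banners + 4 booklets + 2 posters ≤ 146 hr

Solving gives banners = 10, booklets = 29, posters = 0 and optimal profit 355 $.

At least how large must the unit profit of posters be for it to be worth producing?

5

Both press time and collating are binding at x*.
The binding rows give the dual system: 1·y_press time + 3·y_collating = 6.5 and 2·y_press time + 4·y_collating = 10.
Solving: y_press time = 2, y_collating = 1.5.
posters enters the basis when its profit ≥ yᵀa₃ = 2·1 + 1.5·2 = 5.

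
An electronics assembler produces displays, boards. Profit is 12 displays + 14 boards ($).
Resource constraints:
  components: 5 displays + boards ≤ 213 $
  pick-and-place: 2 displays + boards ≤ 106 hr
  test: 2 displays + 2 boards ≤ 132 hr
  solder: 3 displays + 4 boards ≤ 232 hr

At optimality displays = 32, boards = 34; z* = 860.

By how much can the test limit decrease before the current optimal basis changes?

16

Binding constraints: test, solder. The basis is B = [[2,2],[3,4]] with det 2.
Per unit decrease in test, x* moves by d = (-2, 1.5).
The basis stays optimal until displays reaches 0; allowable decrease = 16 hr.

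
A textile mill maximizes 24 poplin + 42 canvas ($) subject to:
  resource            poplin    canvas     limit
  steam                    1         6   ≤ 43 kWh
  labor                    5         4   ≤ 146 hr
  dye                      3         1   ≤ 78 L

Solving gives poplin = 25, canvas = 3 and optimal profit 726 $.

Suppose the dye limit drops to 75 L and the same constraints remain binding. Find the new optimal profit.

At the optimum: steam uses 43 of 43 (binding); labor uses 137 of 146 (slack = 9); dye uses 78 of 78 (binding).
By complementary slackness, y = 0 for the non-binding constraint.
The binding rows give the dual system: 1·y_steam + 3·y_dye = 24 and 6·y_steam + 1·y_dye = 42.
Solving: y_steam = 6, y_dye = 6.
Δz = y_dye·Δb = 6 × (-3) = -18, so new z* = 726 − 18 = 708.

708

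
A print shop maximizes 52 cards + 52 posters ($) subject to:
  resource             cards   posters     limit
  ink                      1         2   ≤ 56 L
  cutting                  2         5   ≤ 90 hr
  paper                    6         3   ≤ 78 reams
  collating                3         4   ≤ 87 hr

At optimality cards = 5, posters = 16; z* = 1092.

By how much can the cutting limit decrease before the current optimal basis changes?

Binding constraints: cutting, paper. The basis is B = [[2,5],[6,3]] with det -24.
Per unit decrease in cutting, x* moves by d = (0.125, -0.25).
The basis stays optimal until posters reaches 0; allowable decrease = 64 hr.

64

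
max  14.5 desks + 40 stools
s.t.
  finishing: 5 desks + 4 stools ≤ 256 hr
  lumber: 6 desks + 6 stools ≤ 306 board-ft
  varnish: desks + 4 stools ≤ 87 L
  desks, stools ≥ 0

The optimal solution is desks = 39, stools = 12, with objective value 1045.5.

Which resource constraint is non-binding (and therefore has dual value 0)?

finishing

finishing: 243/256 (slack 13)
lumber: 306/306 (binding)
varnish: 87/87 (binding)
By complementary slackness, a constraint with positive slack has shadow price 0 → finishing.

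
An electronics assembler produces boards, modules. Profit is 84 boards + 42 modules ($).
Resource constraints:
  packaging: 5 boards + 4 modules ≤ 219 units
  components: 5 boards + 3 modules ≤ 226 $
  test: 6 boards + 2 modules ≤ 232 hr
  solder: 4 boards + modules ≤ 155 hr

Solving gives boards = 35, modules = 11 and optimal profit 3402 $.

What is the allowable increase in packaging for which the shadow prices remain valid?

31.5

Binding constraints: packaging, test. The basis is B = [[5,4],[6,2]] with det -14.
Per unit increase in packaging, x* moves by d = (-0.1429, 0.4286).
The basis stays optimal until components becomes binding; allowable increase = 31.5 units.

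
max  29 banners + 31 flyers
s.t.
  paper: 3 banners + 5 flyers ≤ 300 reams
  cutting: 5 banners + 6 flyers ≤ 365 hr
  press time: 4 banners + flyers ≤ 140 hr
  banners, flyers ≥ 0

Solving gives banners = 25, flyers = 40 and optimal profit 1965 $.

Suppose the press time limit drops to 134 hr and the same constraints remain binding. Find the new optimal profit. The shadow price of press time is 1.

Δb = -6, so new z* = 1965 + (1)·(-6) = 1965 − 6 = 1959.

1959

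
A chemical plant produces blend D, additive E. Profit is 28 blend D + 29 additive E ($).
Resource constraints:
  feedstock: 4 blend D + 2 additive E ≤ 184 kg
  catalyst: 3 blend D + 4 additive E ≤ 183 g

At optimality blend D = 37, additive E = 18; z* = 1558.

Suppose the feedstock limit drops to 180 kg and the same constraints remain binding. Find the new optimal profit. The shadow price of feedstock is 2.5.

1548

Δb = -4, so new z* = 1558 + (2.5)·(-4) = 1558 − 10 = 1548.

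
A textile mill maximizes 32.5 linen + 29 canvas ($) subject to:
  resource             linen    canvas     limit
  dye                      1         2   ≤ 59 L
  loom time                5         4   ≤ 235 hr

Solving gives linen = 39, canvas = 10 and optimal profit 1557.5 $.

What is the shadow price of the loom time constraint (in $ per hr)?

At the optimum: dye uses 59 of 59 (binding); loom time uses 235 of 235 (binding).
The binding rows give the dual system: 1·y_dye + 5·y_loom time = 32.5 and 2·y_dye + 4·y_loom time = 29.
This yields shadow prices y_dye = 2.5, y_loom time = 6.
Shadow price of loom time = 6.

6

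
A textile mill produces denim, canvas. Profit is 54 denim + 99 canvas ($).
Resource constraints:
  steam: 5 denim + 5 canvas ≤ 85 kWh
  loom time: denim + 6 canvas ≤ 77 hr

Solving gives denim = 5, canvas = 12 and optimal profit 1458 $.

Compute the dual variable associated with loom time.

At the optimum: steam uses 85 of 85 (binding); loom time uses 77 of 77 (binding).
From A_Bᵀ y = c: 5·y_steam + 1·y_loom time = 54; 5·y_steam + 6·y_loom time = 99.
→ y_steam = 9 and y_loom time = 9.
Shadow price of loom time = 9.

9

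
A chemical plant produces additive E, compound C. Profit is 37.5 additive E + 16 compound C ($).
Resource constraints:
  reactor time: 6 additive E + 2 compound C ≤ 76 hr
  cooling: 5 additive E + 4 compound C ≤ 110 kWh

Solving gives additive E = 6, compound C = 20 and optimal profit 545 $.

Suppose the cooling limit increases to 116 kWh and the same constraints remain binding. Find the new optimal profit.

554

Both reactor time and cooling are binding at x*.
From A_Bᵀ y = c: 6·y_reactor time + 5·y_cooling = 37.5; 2·y_reactor time + 4·y_cooling = 16.
→ y_reactor time = 5 and y_cooling = 1.5.
Δz = y_cooling·Δb = 1.5 × (6) = 9, so new z* = 545 + 9 = 554.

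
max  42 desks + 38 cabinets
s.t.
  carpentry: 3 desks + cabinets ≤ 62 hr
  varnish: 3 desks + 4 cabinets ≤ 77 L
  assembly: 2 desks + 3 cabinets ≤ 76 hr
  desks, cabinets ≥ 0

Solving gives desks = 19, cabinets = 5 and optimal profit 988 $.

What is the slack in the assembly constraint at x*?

23

assembly used = 2·19 + 3·5 = 53; slack = 76 − 53 = 23.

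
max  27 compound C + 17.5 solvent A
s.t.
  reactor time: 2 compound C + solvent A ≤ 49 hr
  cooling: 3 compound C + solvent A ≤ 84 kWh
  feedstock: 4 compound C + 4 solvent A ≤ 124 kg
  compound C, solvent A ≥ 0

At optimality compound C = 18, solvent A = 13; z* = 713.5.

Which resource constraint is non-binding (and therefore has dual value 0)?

cooling

reactor time: 49/49 (binding)
cooling: 67/84 (slack 17)
feedstock: 124/124 (binding)
By complementary slackness, a constraint with positive slack has shadow price 0 → cooling.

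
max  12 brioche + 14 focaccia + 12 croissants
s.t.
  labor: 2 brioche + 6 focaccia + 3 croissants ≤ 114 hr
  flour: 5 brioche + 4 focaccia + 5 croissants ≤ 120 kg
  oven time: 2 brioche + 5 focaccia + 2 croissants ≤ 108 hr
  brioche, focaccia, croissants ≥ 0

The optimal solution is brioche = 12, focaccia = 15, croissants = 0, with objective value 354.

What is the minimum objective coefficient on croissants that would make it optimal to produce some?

Binding: labor and flour. Non-binding: oven time (9 unused).
Since oven time is not tight, its dual is 0.
The binding rows give the dual system: 2·y_labor + 5·y_flour = 12 and 6·y_labor + 4·y_flour = 14.
→ y_labor = 1 and y_flour = 2.
croissants enters the basis when its profit ≥ yᵀa₃ = 1·3 + 2·5 = 13.

13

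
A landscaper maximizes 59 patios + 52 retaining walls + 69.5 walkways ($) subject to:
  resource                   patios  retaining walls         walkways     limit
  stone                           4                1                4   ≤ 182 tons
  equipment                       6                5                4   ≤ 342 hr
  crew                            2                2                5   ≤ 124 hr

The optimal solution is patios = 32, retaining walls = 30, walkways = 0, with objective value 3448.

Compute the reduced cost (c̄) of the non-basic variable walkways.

At the optimum: stone uses 158 of 182 (slack = 24); equipment uses 342 of 342 (binding); crew uses 124 of 124 (binding).
By complementary slackness, y = 0 for the non-binding constraint.
From A_Bᵀ y = c: 6·y_equipment + 2·y_crew = 59; 5·y_equipment + 2·y_crew = 52.
Solving: y_equipment = 7, y_crew = 8.5.
Reduced cost of walkways: c₃ − yᵀa₃ = 69.5 − (7·4 + 8.5·5) = 69.5 − 70.5 = -1.

-1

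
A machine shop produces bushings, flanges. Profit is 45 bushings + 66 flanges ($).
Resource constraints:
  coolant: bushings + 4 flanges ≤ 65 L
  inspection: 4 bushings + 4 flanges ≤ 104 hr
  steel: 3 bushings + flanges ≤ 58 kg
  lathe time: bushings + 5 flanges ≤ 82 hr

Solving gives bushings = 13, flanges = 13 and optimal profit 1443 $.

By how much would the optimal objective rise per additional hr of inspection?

Binding: coolant and inspection. Non-binding: steel (6 unused), lathe time (4 unused).
By complementary slackness, y = 0 for the non-binding constraints.
The binding rows give the dual system: 1·y_coolant + 4·y_inspection = 45 and 4·y_coolant + 4·y_inspection = 66.
→ y_coolant = 7 and y_inspection = 9.5.
Shadow price of inspection = 9.5.

9.5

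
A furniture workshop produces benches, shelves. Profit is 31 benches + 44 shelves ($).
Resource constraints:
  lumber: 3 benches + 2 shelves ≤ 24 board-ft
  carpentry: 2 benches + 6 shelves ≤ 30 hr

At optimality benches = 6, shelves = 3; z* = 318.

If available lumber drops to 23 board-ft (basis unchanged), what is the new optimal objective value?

Check each constraint at x*: lumber 24/24 (tight); carpentry 30/30 (tight).
Dual feasibility on the basic columns requires 3·y_lumber + 2·y_carpentry = 31, 2·y_lumber + 6·y_carpentry = 44.
This yields shadow prices y_lumber = 7, y_carpentry = 5.
Δz = y_lumber·Δb = 7 × (-1) = -7, so new z* = 318 − 7 = 311.

311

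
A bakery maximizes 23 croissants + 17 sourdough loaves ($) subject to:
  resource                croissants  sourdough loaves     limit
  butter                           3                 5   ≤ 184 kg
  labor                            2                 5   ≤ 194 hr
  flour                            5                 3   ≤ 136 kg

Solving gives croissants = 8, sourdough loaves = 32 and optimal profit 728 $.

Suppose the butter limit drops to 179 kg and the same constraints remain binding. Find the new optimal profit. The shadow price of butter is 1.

Δb = -5, so new z* = 728 + (1)·(-5) = 728 − 5 = 723.

723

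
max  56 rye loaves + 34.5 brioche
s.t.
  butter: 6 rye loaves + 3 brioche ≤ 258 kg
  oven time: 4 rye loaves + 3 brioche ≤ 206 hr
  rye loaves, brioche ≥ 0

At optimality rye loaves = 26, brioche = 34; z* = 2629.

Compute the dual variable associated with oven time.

Check each constraint at x*: butter 258/258 (tight); oven time 206/206 (tight).
The binding rows give the dual system: 6·y_butter + 4·y_oven time = 56 and 3·y_butter + 3·y_oven time = 34.5.
→ y_butter = 5 and y_oven time = 6.5.
Shadow price of oven time = 6.5.

6.5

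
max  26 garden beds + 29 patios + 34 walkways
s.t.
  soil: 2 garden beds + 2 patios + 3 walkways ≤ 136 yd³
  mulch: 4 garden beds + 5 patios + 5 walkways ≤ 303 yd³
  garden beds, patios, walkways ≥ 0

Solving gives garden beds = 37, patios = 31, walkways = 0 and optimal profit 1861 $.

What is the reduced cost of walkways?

-2

At the optimum: soil uses 136 of 136 (binding); mulch uses 303 of 303 (binding).
From A_Bᵀ y = c: 2·y_soil + 4·y_mulch = 26; 2·y_soil + 5·y_mulch = 29.
→ y_soil = 7 and y_mulch = 3.
Reduced cost of walkways: c₃ − yᵀa₃ = 34 − (7·3 + 3·5) = 34 − 36 = -2.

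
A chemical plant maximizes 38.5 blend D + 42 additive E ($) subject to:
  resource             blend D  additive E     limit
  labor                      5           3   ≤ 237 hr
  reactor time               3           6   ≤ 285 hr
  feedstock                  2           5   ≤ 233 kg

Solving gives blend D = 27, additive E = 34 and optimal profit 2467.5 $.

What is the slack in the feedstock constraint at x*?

9

feedstock used = 2·27 + 5·34 = 224; slack = 233 − 224 = 9.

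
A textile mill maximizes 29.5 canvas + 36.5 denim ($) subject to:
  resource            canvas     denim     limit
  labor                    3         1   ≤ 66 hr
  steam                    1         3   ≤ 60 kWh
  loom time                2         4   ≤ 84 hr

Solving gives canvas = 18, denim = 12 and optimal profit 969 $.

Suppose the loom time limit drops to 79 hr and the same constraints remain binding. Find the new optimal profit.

Check each constraint at x*: labor 66/66 (tight); steam 54/60 (slack 6); loom time 84/84 (tight).
By complementary slackness, y = 0 for the non-binding constraint.
From A_Bᵀ y = c: 3·y_labor + 2·y_loom time = 29.5; 1·y_labor + 4·y_loom time = 36.5.
Solving: y_labor = 4.5, y_loom time = 8.
Δz = y_loom time·Δb = 8 × (-5) = -40, so new z* = 969 − 40 = 929.

929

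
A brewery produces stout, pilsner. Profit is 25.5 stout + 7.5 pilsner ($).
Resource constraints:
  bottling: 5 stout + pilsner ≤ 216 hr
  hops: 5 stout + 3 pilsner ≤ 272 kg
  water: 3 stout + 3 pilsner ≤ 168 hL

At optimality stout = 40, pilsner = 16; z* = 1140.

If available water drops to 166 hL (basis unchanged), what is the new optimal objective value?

Binding: bottling and water. Non-binding: hops (24 unused).
Slack constraints have shadow price 0 (complementary slackness).
Dual feasibility on the basic columns requires 5·y_bottling + 3·y_water = 25.5, 1·y_bottling + 3·y_water = 7.5.
→ y_bottling = 4.5 and y_water = 1.
Δz = y_water·Δb = 1 × (-2) = -2, so new z* = 1140 − 2 = 1138.

1138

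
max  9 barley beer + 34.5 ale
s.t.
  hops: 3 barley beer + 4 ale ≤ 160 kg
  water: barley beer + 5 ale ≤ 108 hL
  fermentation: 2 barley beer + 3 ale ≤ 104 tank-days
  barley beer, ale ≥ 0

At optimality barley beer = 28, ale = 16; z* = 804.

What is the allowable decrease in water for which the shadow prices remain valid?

56

Binding constraints: water, fermentation. The basis is B = [[1,5],[2,3]] with det -7.
Per unit decrease in water, x* moves by d = (0.4286, -0.2857).
The basis stays optimal until ale reaches 0; allowable decrease = 56 hL.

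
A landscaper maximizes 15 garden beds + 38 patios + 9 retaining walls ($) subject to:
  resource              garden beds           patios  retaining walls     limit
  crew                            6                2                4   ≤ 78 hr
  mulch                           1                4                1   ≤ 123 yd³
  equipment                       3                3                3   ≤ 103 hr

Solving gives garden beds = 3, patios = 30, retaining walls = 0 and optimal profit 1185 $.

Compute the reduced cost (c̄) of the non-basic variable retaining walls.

Binding: crew and mulch. Non-binding: equipment (4 unused).
Since equipment is not tight, its dual is 0.
The binding rows give the dual system: 6·y_crew + 1·y_mulch = 15 and 2·y_crew + 4·y_mulch = 38.
This yields shadow prices y_crew = 1, y_mulch = 9.
Reduced cost of retaining walls: c₃ − yᵀa₃ = 9 − (1·4 + 9·1) = 9 − 13 = -4.

-4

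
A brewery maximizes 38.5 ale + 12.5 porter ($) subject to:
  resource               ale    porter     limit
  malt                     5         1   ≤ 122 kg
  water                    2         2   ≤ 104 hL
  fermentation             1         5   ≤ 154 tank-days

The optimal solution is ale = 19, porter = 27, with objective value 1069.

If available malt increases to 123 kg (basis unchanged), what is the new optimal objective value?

1076.5

At the optimum: malt uses 122 of 122 (binding); water uses 92 of 104 (slack = 12); fermentation uses 154 of 154 (binding).
By complementary slackness, y = 0 for the non-binding constraint.
Dual feasibility on the basic columns requires 5·y_malt + 1·y_fermentation = 38.5, 1·y_malt + 5·y_fermentation = 12.5.
This yields shadow prices y_malt = 7.5, y_fermentation = 1.
Δz = y_malt·Δb = 7.5 × (1) = 7.5, so new z* = 1069 + 7.5 = 1076.5.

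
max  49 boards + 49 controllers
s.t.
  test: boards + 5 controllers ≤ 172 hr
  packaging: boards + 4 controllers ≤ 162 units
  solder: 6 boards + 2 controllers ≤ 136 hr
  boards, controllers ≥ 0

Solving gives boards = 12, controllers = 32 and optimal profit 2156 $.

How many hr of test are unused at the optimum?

0

test used = 1·12 + 5·32 = 172; slack = 172 − 172 = 0.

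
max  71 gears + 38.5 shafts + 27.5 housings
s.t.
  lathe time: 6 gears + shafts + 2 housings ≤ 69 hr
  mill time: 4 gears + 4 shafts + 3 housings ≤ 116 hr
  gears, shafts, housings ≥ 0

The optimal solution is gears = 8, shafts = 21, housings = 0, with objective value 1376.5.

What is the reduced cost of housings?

-9.5

At the optimum: lathe time uses 69 of 69 (binding); mill time uses 116 of 116 (binding).
Dual feasibility on the basic columns requires 6·y_lathe time + 4·y_mill time = 71, 1·y_lathe time + 4·y_mill time = 38.5.
→ y_lathe time = 6.5 and y_mill time = 8.
Reduced cost of housings: c₃ − yᵀa₃ = 27.5 − (6.5·2 + 8·3) = 27.5 − 37 = -9.5.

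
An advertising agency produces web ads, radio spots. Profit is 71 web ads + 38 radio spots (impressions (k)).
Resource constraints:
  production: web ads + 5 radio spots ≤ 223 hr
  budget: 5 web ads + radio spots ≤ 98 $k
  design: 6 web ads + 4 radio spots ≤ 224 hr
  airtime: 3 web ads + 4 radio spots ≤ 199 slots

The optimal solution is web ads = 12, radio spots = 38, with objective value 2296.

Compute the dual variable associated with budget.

4

Binding: budget and design. Non-binding: production (21 unused), airtime (11 unused).
Slack constraints have shadow price 0 (complementary slackness).
From A_Bᵀ y = c: 5·y_budget + 6·y_design = 71; 1·y_budget + 4·y_design = 38.
Solving: y_budget = 4, y_design = 8.5.
Shadow price of budget = 4.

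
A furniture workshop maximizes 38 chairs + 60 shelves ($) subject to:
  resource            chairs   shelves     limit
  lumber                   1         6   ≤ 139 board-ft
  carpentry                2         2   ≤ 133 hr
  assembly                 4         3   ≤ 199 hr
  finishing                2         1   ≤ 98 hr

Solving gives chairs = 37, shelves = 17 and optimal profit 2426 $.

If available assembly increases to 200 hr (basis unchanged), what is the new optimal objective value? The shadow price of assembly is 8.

2434

Δb = 1, so new z* = 2426 + (8)·(1) = 2426 + 8 = 2434.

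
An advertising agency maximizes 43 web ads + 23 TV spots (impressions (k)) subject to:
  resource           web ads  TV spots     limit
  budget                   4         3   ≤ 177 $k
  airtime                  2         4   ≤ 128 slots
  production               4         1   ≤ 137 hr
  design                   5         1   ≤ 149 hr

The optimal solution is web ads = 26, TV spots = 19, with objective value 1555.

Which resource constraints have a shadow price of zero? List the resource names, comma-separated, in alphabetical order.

budget, production

budget: 161/177 (slack 16)
airtime: 128/128 (binding)
production: 123/137 (slack 14)
design: 149/149 (binding)
By complementary slackness, a constraint with positive slack has shadow price 0 → budget, production.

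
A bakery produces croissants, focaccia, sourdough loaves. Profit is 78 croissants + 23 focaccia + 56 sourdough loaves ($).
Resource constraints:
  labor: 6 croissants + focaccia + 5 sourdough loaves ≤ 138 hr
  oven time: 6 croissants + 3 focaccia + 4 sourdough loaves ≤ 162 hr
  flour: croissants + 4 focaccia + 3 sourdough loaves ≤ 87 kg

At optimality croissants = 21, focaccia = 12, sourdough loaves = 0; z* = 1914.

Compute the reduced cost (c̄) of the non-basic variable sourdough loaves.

Binding: labor and oven time. Non-binding: flour (18 unused).
By complementary slackness, y = 0 for the non-binding constraint.
The binding rows give the dual system: 6·y_labor + 6·y_oven time = 78 and 1·y_labor + 3·y_oven time = 23.
→ y_labor = 8 and y_oven time = 5.
Reduced cost of sourdough loaves: c₃ − yᵀa₃ = 56 − (8·5 + 5·4) = 56 − 60 = -4.

-4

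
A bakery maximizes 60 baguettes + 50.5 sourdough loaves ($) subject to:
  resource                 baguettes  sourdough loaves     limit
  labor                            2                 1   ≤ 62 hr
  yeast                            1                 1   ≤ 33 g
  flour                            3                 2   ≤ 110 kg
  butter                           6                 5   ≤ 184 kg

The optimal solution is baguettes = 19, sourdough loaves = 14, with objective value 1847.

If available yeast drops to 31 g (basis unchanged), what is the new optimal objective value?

1841

At the optimum: labor uses 52 of 62 (slack = 10); yeast uses 33 of 33 (binding); flour uses 85 of 110 (slack = 25); butter uses 184 of 184 (binding).
Since labor, flour are not tight, their duals are 0.
The binding rows give the dual system: 1·y_yeast + 6·y_butter = 60 and 1·y_yeast + 5·y_butter = 50.5.
→ y_yeast = 3 and y_butter = 9.5.
Δz = y_yeast·Δb = 3 × (-2) = -6, so new z* = 1847 − 6 = 1841.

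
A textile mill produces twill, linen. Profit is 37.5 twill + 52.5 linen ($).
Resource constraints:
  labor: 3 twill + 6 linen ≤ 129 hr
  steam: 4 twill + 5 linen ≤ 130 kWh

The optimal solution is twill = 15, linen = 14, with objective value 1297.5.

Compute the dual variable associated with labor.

2.5

Both labor and steam are binding at x*.
The binding rows give the dual system: 3·y_labor + 4·y_steam = 37.5 and 6·y_labor + 5·y_steam = 52.5.
Solving: y_labor = 2.5, y_steam = 7.5.
Shadow price of labor = 2.5.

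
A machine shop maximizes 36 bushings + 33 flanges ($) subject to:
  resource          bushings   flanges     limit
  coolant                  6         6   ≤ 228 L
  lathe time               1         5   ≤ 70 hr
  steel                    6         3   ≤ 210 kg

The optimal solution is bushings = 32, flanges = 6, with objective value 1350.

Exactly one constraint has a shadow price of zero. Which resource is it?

lathe time

coolant: 228/228 (binding)
lathe time: 62/70 (slack 8)
steel: 210/210 (binding)
By complementary slackness, a constraint with positive slack has shadow price 0 → lathe time.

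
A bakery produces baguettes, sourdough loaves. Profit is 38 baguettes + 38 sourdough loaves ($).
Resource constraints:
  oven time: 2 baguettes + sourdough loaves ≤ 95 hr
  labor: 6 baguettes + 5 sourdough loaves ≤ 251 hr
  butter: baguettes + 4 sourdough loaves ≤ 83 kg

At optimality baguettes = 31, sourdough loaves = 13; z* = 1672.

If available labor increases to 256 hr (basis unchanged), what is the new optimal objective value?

1702

Check each constraint at x*: oven time 75/95 (slack 20); labor 251/251 (tight); butter 83/83 (tight).
Slack constraints have shadow price 0 (complementary slackness).
Dual feasibility on the basic columns requires 6·y_labor + 1·y_butter = 38, 5·y_labor + 4·y_butter = 38.
→ y_labor = 6 and y_butter = 2.
Δz = y_labor·Δb = 6 × (5) = 30, so new z* = 1672 + 30 = 1702.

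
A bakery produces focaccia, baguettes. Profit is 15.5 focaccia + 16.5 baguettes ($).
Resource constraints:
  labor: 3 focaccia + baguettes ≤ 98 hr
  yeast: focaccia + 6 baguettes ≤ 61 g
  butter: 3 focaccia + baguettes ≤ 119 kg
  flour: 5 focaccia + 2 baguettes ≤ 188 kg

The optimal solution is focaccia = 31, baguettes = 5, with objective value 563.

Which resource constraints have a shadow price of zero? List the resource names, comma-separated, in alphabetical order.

butter, flour

labor: 98/98 (binding)
yeast: 61/61 (binding)
butter: 98/119 (slack 21)
flour: 165/188 (slack 23)
By complementary slackness, a constraint with positive slack has shadow price 0 → butter, flour.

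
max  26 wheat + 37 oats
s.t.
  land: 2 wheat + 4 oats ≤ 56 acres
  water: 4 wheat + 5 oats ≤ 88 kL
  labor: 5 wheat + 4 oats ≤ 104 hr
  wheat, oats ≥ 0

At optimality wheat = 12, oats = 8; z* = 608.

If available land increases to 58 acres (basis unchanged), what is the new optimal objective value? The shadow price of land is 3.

Δb = 2, so new z* = 608 + (3)·(2) = 608 + 6 = 614.

614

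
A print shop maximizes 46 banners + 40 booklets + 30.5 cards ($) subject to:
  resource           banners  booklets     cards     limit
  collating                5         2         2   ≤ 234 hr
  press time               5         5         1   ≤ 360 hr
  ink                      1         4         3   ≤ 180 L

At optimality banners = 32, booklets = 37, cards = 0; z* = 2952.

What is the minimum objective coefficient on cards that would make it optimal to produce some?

34

Check each constraint at x*: collating 234/234 (tight); press time 345/360 (slack 15); ink 180/180 (tight).
By complementary slackness, y = 0 for the non-binding constraint.
The binding rows give the dual system: 5·y_collating + 1·y_ink = 46 and 2·y_collating + 4·y_ink = 40.
This yields shadow prices y_collating = 8, y_ink = 6.
cards enters the basis when its profit ≥ yᵀa₃ = 8·2 + 6·3 = 34.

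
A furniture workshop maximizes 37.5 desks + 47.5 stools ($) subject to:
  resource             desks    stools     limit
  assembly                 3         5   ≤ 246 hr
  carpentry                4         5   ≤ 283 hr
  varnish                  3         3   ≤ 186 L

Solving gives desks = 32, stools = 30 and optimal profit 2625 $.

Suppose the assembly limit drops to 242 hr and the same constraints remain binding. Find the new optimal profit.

2605

Check each constraint at x*: assembly 246/246 (tight); carpentry 278/283 (slack 5); varnish 186/186 (tight).
Since carpentry is not tight, its dual is 0.
From A_Bᵀ y = c: 3·y_assembly + 3·y_varnish = 37.5; 5·y_assembly + 3·y_varnish = 47.5.
This yields shadow prices y_assembly = 5, y_varnish = 7.5.
Δz = y_assembly·Δb = 5 × (-4) = -20, so new z* = 2625 − 20 = 2605.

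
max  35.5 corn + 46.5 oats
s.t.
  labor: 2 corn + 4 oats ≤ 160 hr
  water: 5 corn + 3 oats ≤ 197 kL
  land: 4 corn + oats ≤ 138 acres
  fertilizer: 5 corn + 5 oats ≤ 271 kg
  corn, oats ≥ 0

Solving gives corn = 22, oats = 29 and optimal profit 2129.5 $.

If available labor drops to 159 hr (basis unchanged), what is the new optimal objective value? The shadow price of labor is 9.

Δb = -1, so new z* = 2129.5 + (9)·(-1) = 2129.5 − 9 = 2120.5.

2120.5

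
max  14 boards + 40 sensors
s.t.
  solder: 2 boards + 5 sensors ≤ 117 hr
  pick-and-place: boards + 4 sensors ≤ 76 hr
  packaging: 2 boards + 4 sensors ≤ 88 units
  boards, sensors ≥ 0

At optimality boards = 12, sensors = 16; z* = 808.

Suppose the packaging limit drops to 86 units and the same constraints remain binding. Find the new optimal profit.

Check each constraint at x*: solder 104/117 (slack 13); pick-and-place 76/76 (tight); packaging 88/88 (tight).
By complementary slackness, y = 0 for the non-binding constraint.
Dual feasibility on the basic columns requires 1·y_pick-and-place + 2·y_packaging = 14, 4·y_pick-and-place + 4·y_packaging = 40.
Solving: y_pick-and-place = 6, y_packaging = 4.
Δz = y_packaging·Δb = 4 × (-2) = -8, so new z* = 808 − 8 = 800.

800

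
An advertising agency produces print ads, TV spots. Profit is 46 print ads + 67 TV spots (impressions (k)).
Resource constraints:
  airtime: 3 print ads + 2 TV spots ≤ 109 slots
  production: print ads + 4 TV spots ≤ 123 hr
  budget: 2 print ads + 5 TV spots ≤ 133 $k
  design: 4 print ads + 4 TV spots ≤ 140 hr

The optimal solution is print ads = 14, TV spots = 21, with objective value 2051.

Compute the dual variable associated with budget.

Check each constraint at x*: airtime 84/109 (slack 25); production 98/123 (slack 25); budget 133/133 (tight); design 140/140 (tight).
Slack constraints have shadow price 0 (complementary slackness).
From A_Bᵀ y = c: 2·y_budget + 4·y_design = 46; 5·y_budget + 4·y_design = 67.
Solving: y_budget = 7, y_design = 8.
Shadow price of budget = 7.

7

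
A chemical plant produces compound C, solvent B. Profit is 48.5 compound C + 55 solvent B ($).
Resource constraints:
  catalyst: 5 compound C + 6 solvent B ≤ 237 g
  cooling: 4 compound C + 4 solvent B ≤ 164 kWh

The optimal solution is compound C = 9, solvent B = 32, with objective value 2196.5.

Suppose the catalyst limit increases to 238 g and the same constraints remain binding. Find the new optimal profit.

2203

At the optimum: catalyst uses 237 of 237 (binding); cooling uses 164 of 164 (binding).
From A_Bᵀ y = c: 5·y_catalyst + 4·y_cooling = 48.5; 6·y_catalyst + 4·y_cooling = 55.
Solving: y_catalyst = 6.5, y_cooling = 4.
Δz = y_catalyst·Δb = 6.5 × (1) = 6.5, so new z* = 2196.5 + 6.5 = 2203.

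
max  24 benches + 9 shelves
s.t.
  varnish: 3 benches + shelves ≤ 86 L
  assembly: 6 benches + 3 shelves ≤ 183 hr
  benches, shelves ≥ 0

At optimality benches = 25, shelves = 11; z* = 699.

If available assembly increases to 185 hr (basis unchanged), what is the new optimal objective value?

701

Both varnish and assembly are binding at x*.
The binding rows give the dual system: 3·y_varnish + 6·y_assembly = 24 and 1·y_varnish + 3·y_assembly = 9.
This yields shadow prices y_varnish = 6, y_assembly = 1.
Δz = y_assembly·Δb = 1 × (2) = 2, so new z* = 699 + 2 = 701.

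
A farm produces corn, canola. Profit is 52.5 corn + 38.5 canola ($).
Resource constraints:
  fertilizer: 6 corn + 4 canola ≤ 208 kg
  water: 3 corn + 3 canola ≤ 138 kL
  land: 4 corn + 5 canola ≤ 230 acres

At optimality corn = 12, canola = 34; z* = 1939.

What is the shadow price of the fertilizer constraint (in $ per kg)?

7

Binding: fertilizer and water. Non-binding: land (12 unused).
Slack constraints have shadow price 0 (complementary slackness).
The binding rows give the dual system: 6·y_fertilizer + 3·y_water = 52.5 and 4·y_fertilizer + 3·y_water = 38.5.
Solving: y_fertilizer = 7, y_water = 3.5.
Shadow price of fertilizer = 7.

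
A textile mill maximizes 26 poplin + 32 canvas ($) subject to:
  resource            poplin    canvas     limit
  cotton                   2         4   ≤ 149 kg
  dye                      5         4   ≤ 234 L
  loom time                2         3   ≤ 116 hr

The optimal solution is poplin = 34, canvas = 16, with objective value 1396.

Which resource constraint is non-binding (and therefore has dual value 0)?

cotton: 132/149 (slack 17)
dye: 234/234 (binding)
loom time: 116/116 (binding)
By complementary slackness, a constraint with positive slack has shadow price 0 → cotton.

cotton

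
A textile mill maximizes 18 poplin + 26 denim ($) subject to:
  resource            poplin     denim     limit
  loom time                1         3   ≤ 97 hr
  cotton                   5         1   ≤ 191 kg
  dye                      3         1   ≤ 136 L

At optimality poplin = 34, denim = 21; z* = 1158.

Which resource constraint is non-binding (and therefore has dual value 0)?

dye

loom time: 97/97 (binding)
cotton: 191/191 (binding)
dye: 123/136 (slack 13)
By complementary slackness, a constraint with positive slack has shadow price 0 → dye.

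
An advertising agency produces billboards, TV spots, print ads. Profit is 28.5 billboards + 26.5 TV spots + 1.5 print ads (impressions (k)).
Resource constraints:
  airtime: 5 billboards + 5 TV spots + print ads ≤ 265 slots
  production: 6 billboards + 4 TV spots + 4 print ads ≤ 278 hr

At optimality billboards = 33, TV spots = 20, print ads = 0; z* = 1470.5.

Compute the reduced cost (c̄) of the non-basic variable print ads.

-7

At the optimum: airtime uses 265 of 265 (binding); production uses 278 of 278 (binding).
The binding rows give the dual system: 5·y_airtime + 6·y_production = 28.5 and 5·y_airtime + 4·y_production = 26.5.
This yields shadow prices y_airtime = 4.5, y_production = 1.
Reduced cost of print ads: c₃ − yᵀa₃ = 1.5 − (4.5·1 + 1·4) = 1.5 − 8.5 = -7.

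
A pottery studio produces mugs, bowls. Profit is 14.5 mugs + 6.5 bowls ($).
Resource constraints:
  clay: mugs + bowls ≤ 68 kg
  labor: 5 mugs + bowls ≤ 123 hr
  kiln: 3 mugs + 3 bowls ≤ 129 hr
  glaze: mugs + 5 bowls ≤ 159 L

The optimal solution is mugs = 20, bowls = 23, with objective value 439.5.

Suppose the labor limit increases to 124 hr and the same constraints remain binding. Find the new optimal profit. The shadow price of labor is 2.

Δb = 1, so new z* = 439.5 + (2)·(1) = 439.5 + 2 = 441.5.

441.5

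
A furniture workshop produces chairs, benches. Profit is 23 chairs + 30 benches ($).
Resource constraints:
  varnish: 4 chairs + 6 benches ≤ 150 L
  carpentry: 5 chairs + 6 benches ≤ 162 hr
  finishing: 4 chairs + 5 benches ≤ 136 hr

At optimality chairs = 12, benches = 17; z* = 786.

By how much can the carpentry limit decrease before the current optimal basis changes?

12

Binding constraints: varnish, carpentry. The basis is B = [[4,6],[5,6]] with det -6.
Per unit decrease in carpentry, x* moves by d = (-1, 0.6667).
The basis stays optimal until chairs reaches 0; allowable decrease = 12 hr.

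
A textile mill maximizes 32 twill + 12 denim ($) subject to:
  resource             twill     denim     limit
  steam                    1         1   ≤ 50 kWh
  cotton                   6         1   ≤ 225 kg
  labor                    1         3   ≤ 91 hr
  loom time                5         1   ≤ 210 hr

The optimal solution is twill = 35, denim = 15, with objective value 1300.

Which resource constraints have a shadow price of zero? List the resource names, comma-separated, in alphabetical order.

steam: 50/50 (binding)
cotton: 225/225 (binding)
labor: 80/91 (slack 11)
loom time: 190/210 (slack 20)
By complementary slackness, a constraint with positive slack has shadow price 0 → labor, loom time.

labor, loom time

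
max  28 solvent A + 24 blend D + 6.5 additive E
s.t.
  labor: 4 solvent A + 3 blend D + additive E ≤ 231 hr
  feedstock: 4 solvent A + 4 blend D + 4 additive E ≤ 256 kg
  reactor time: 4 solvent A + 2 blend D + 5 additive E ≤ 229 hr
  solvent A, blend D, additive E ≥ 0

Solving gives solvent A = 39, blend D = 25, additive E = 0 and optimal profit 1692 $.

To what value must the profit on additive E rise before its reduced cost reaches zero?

16

At the optimum: labor uses 231 of 231 (binding); feedstock uses 256 of 256 (binding); reactor time uses 206 of 229 (slack = 23).
Slack constraints have shadow price 0 (complementary slackness).
From A_Bᵀ y = c: 4·y_labor + 4·y_feedstock = 28; 3·y_labor + 4·y_feedstock = 24.
→ y_labor = 4 and y_feedstock = 3.
additive E enters the basis when its profit ≥ yᵀa₃ = 4·1 + 3·4 = 16.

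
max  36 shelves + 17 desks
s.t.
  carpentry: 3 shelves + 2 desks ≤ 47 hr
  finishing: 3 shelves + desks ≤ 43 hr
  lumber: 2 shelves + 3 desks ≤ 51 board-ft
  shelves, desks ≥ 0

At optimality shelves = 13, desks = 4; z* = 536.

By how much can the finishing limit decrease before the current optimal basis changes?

Binding constraints: carpentry, finishing. The basis is B = [[3,2],[3,1]] with det -3.
Per unit decrease in finishing, x* moves by d = (-0.6667, 1).
The basis stays optimal until lumber becomes binding; allowable decrease = 7.8 hr.

7.8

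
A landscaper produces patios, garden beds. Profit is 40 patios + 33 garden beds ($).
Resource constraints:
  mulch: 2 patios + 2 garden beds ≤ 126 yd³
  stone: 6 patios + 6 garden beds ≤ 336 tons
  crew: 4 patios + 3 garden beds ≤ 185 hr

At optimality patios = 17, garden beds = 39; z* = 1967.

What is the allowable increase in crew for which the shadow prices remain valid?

39

Binding constraints: stone, crew. The basis is B = [[6,6],[4,3]] with det -6.
Per unit increase in crew, x* moves by d = (1, -1).
The basis stays optimal until garden beds reaches 0; allowable increase = 39 hr.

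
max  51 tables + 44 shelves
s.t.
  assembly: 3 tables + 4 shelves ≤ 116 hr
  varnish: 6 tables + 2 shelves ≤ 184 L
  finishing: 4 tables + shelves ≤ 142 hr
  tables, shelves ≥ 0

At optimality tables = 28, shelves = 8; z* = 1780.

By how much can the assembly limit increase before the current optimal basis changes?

252

Binding constraints: assembly, varnish. The basis is B = [[3,4],[6,2]] with det -18.
Per unit increase in assembly, x* moves by d = (-0.1111, 0.3333).
The basis stays optimal until tables reaches 0; allowable increase = 252 hr.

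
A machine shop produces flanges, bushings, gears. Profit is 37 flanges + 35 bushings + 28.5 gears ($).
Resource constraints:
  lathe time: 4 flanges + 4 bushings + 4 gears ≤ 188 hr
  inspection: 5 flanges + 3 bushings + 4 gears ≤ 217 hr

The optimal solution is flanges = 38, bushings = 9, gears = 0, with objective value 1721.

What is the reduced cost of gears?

Check each constraint at x*: lathe time 188/188 (tight); inspection 217/217 (tight).
From A_Bᵀ y = c: 4·y_lathe time + 5·y_inspection = 37; 4·y_lathe time + 3·y_inspection = 35.
This yields shadow prices y_lathe time = 8, y_inspection = 1.
Reduced cost of gears: c₃ − yᵀa₃ = 28.5 − (8·4 + 1·4) = 28.5 − 36 = -7.5.

-7.5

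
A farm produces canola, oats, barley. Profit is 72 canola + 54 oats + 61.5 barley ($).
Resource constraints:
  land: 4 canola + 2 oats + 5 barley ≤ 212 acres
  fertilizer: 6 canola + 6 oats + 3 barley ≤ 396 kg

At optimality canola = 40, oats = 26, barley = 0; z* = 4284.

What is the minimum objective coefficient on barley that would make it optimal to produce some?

At the optimum: land uses 212 of 212 (binding); fertilizer uses 396 of 396 (binding).
From A_Bᵀ y = c: 4·y_land + 6·y_fertilizer = 72; 2·y_land + 6·y_fertilizer = 54.
→ y_land = 9 and y_fertilizer = 6.
barley enters the basis when its profit ≥ yᵀa₃ = 9·5 + 6·3 = 63.

63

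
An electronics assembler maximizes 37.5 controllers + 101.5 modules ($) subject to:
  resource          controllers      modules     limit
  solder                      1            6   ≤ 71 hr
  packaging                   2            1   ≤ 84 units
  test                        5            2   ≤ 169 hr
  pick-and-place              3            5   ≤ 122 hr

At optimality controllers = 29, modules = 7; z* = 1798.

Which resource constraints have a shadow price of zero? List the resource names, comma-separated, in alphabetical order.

solder: 71/71 (binding)
packaging: 65/84 (slack 19)
test: 159/169 (slack 10)
pick-and-place: 122/122 (binding)
By complementary slackness, a constraint with positive slack has shadow price 0 → packaging, test.

packaging, test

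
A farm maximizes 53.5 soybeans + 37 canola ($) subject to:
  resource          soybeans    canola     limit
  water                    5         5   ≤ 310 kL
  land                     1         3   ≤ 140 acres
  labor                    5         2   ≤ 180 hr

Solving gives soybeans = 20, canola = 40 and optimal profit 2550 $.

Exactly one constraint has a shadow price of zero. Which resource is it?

water: 300/310 (slack 10)
land: 140/140 (binding)
labor: 180/180 (binding)
By complementary slackness, a constraint with positive slack has shadow price 0 → water.

water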